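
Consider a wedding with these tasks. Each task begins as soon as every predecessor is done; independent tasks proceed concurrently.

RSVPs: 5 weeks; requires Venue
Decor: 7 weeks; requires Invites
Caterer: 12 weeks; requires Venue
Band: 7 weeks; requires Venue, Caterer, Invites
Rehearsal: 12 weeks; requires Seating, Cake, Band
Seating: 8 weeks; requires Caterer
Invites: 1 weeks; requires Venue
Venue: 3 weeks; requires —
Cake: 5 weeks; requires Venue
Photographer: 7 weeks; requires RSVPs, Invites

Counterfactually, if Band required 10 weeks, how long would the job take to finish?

Baseline: Venue→Caterer→Seating→Rehearsal = 3+12+8+12 = 35 → 35 weeks.
Band has 1 week of float (longest path through it is 34).
The binding chain switches to Venue→Caterer→Band→Rehearsal = 3+12+10+12 = 37; finish 37 weeks.

37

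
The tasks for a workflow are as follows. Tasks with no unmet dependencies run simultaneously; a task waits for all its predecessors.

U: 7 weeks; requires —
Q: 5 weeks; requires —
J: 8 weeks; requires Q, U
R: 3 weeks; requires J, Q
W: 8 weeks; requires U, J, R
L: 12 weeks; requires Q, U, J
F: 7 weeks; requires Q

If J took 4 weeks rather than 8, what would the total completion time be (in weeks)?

23

The binding path is U→J→L = 7+8+12 = 27; finish at 27 weeks.
J lies on that path, so at 4 weeks the path becomes 23 weeks.
The critical path is still U→J→L; finish is now 23 weeks.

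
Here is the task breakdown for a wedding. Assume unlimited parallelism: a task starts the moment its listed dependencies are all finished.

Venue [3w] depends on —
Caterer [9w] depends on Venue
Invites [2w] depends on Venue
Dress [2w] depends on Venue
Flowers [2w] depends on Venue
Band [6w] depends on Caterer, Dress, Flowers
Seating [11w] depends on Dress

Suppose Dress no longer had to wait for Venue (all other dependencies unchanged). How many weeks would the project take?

With the dependency in place, Venue→Caterer→Band = 3+9+6 = 18 sets the finish at 18 weeks.
Without Venue→Dress, Dress's earliest start moves from 3 to 0.
After: Venue→Caterer→Band = 3+9+6 = 18 → 18 weeks.

18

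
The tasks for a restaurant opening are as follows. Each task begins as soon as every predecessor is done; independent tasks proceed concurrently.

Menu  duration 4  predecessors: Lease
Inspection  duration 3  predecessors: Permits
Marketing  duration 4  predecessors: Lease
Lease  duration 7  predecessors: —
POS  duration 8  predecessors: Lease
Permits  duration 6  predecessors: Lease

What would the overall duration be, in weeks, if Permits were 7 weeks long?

As given, the longest chain is Lease→Permits→Inspection = 7+6+3 = 16, so the finish is 16 weeks.
Permits lies on that path, so at 7 weeks the path becomes 17 weeks.
The critical path is still Lease→Permits→Inspection; finish is now 17 weeks.

17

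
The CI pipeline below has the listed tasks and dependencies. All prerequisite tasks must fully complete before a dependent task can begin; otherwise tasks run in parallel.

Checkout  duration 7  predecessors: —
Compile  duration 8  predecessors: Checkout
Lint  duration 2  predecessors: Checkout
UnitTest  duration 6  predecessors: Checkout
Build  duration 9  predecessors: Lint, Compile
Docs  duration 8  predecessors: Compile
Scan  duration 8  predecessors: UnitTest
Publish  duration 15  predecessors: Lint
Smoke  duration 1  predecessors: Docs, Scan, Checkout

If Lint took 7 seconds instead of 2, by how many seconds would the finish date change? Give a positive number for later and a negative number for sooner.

As given, the longest chain is Checkout→Lint→Publish = 7+2+15 = 24, so the finish is 24 seconds.
Lint lies on that path, so at 7 seconds the path becomes 29 seconds.
The critical path is still Checkout→Lint→Publish; finish is now 29 seconds.
Change in finish: 29 − 24 = +5 seconds.

5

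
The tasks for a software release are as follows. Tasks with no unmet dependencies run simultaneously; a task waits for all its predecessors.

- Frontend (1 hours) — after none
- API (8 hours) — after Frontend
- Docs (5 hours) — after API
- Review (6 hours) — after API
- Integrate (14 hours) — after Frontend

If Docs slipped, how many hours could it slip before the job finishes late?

1

The longest chain is Frontend→API→Review = 1+8+6 = 15; overall finish 15 hours.
Docs finishes as early as 14 and must finish by 15.
Float = 15 − 14 = 1.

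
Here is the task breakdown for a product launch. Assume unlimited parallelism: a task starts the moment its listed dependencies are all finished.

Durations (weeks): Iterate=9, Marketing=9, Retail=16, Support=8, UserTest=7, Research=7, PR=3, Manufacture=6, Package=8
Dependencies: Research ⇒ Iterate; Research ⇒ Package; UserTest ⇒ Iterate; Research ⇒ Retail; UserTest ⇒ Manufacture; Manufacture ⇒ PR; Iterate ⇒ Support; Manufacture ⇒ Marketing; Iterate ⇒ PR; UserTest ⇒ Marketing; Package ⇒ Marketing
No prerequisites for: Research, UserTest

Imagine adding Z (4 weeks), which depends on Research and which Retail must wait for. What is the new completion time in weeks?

Originally the plan takes 24 weeks.
With Z inserted, Retail now waits for max(Research, Z).
New critical path: Research→Z→Retail = 7+4+16 = 27 ⇒ 27 weeks.

27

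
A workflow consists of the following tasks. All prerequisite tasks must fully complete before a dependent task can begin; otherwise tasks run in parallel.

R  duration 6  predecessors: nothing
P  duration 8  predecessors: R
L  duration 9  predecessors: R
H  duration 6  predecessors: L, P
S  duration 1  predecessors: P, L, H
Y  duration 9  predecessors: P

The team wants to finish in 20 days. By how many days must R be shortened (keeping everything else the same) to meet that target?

Current finish: 23 days; target: 20.
R is on every critical path, so each day cut from R cuts the finish by one (this holds down to a finish of 18).
Need 23 − 20 = 3 days off R → R becomes 3 days, finish becomes 20.

3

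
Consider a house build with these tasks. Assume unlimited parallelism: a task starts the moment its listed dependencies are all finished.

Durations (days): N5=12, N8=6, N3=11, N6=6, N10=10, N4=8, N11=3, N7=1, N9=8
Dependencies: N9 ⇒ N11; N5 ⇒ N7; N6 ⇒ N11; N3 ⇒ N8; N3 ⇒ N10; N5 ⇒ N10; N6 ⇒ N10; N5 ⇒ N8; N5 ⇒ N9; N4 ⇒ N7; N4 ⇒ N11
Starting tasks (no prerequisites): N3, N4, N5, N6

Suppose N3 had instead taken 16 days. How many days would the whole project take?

Baseline: N5→N9→N11 = 12+8+3 = 23 → 23 days.
The longest path through N3 is only 21 days, so N3 has float 2.
New critical path: N3→N10 = 16+10 = 26 ⇒ 26 days.

26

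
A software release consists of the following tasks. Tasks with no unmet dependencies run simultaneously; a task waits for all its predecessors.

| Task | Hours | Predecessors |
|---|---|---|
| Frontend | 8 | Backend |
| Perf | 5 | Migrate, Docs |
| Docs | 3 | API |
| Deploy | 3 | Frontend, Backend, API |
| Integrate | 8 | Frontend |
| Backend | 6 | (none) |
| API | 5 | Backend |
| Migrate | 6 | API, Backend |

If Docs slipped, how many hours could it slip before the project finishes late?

3

Critical path: Backend→Frontend→Integrate = 6+8+8 = 22, so the finish is 22 hours.
Docs finishes as early as 14 and must finish by 17.
Slack of Docs = 14 − 11 = 3 hours.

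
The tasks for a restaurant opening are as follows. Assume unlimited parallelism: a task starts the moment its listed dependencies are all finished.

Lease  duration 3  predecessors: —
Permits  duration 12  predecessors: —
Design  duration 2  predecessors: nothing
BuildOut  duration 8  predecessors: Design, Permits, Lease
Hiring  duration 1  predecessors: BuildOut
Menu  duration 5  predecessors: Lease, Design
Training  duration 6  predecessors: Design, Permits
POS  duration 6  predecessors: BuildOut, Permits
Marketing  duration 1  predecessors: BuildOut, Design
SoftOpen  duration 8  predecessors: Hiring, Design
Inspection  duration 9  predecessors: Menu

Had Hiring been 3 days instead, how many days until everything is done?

Actual critical path: Permits→BuildOut→Hiring→SoftOpen = 12+8+1+8 = 29 ⇒ 29 days.
Since Hiring is critical, the +2 change carries straight to that chain (now 31 days).
The critical path is still Permits→BuildOut→Hiring→SoftOpen; finish is now 31 days.

31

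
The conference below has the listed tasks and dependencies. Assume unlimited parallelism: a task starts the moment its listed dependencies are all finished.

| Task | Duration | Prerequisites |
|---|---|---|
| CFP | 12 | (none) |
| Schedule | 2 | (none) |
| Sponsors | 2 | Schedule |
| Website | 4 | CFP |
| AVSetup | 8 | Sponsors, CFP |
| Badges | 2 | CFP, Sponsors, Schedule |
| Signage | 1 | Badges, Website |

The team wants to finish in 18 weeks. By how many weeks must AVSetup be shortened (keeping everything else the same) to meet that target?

Current finish: 20 weeks; target: 18.
AVSetup is on every critical path, so each week cut from AVSetup cuts the finish by one (this holds down to a finish of 17).
Need 20 − 18 = 2 weeks off AVSetup → AVSetup becomes 6 weeks, finish becomes 18.

2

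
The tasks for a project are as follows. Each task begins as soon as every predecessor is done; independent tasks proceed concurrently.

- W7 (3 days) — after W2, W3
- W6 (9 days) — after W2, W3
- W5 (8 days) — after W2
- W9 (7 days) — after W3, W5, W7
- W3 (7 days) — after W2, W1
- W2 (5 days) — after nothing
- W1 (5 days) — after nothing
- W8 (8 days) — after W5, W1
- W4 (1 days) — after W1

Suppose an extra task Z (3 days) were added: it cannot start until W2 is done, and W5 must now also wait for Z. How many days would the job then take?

24

Originally the job takes 22 days.
With Z inserted, W5 now waits for max(W2, Z).
New critical path: W2→Z→W5→W8 = 5+3+8+8 = 24 ⇒ 24 days.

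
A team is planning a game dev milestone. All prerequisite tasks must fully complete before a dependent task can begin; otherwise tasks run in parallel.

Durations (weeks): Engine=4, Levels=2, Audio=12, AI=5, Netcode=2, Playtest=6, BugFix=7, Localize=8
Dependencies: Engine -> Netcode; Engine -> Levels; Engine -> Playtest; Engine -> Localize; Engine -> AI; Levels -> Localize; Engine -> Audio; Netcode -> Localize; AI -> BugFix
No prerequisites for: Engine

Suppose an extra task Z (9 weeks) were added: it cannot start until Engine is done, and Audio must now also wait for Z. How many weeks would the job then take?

Originally the job takes 16 weeks.
With Z inserted, Audio now waits for max(Engine, Z).
New critical path: Engine→Z→Audio = 4+9+12 = 25 ⇒ 25 weeks.

25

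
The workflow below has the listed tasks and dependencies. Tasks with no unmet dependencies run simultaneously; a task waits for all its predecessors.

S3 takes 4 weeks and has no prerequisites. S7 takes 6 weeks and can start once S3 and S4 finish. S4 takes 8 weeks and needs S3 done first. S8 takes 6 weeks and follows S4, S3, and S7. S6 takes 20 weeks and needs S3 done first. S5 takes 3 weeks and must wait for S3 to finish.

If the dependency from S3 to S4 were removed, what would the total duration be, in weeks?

24

With the dependency in place, S3→S4→S7→S8 = 4+8+6+6 = 24 sets the finish at 24 weeks.
Without S3→S4, S4's earliest start moves from 4 to 0.
The longest chain is now S3→S6 = 4+20 = 24, so the job takes 24 weeks.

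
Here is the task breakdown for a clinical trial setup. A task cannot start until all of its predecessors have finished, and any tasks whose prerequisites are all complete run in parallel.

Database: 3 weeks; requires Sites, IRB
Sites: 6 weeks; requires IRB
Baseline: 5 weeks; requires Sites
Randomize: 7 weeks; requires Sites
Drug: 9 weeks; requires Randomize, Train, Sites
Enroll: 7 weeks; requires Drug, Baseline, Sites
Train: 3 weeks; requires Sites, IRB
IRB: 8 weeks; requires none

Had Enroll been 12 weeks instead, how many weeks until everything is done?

42

Baseline: IRB→Sites→Randomize→Drug→Enroll = 8+6+7+9+7 = 37 → 37 weeks.
Since Enroll is critical, the +5 change carries straight to that chain (now 42 weeks).
The critical path is still IRB→Sites→Randomize→Drug→Enroll; finish is now 42 weeks.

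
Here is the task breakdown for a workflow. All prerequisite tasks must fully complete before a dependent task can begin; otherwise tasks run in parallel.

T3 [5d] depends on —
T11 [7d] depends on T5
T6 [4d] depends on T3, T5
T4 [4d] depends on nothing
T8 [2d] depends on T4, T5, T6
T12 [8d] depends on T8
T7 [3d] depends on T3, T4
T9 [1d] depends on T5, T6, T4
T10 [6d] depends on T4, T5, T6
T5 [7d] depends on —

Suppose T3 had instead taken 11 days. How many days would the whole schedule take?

As given, the longest chain is T5→T6→T8→T12 = 7+4+2+8 = 21, so the finish is 21 days.
The longest path through T3 is only 19 days, so T3 has float 2.
New critical path: T3→T6→T8→T12 = 11+4+2+8 = 25 ⇒ 25 days.

25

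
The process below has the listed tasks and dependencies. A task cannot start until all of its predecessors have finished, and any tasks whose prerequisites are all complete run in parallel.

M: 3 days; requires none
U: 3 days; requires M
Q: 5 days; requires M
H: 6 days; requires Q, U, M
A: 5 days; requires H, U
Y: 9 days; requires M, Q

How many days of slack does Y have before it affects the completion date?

The longest chain is M→Q→H→A = 3+5+6+5 = 19; overall finish 19 days.
Y finishes as early as 17 and must finish by 19.
So Y can slip 19 − 17 = 2 days.

2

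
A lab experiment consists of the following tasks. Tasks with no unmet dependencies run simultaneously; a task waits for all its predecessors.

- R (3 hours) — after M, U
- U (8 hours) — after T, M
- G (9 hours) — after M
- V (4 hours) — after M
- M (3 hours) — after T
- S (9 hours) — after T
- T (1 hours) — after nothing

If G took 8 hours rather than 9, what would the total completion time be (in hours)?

Baseline: T→M→U→R = 1+3+8+3 = 15 → 15 hours.
G is off the critical path — its longest chain is 13 hours, giving 2 of slack.
The critical path is still T→M→U→R; finish is now 15 hours.

15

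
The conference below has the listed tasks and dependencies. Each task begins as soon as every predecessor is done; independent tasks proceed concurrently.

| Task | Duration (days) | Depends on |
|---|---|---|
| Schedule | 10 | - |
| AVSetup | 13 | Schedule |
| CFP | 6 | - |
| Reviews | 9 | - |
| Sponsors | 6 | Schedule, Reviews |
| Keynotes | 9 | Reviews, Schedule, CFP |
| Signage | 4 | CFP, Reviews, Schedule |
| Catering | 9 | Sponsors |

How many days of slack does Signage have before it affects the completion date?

11

Schedule→Sponsors→Catering = 10+6+9 = 25 sets the makespan at 25 days.
The longest chain containing Signage totals 14 days.
Float = 25 − 14 = 11.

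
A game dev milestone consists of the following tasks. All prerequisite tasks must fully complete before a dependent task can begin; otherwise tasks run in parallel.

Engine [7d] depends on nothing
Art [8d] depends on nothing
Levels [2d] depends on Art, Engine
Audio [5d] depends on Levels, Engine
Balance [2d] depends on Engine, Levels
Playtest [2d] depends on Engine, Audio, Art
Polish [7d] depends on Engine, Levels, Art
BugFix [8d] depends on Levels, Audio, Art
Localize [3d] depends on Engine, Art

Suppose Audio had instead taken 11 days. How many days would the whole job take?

29

Baseline: Art→Levels→Audio→BugFix = 8+2+5+8 = 23 → 23 days.
Audio lies on that path, so at 11 days the path becomes 29 days.
No other chain overtakes it, so the finish is 29 days.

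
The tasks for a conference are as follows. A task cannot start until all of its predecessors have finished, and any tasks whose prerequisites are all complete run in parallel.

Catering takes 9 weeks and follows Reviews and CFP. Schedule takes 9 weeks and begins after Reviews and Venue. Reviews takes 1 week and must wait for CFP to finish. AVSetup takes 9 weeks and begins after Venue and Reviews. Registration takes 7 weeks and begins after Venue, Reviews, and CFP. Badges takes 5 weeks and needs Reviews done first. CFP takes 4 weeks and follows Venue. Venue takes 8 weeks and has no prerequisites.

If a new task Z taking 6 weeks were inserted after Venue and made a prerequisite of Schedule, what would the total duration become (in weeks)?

Originally the plan takes 22 weeks.
With Z inserted, Schedule now waits for max(Reviews, Venue, Z).
New critical path: Venue→Z→Schedule = 8+6+9 = 23 ⇒ 23 weeks.

23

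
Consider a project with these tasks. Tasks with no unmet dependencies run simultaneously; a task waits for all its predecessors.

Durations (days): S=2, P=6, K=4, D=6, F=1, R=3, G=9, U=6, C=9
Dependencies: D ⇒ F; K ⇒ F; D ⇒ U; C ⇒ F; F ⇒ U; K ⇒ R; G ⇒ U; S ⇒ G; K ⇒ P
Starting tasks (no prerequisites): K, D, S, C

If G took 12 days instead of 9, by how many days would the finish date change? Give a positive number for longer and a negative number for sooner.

3

Baseline: S→G→U = 2+9+6 = 17 → 17 days.
G is on the critical path; changing it to 12 makes that path 20 days.
That remains the longest chain; total 20 days.
Change in finish: 20 − 17 = +3 days.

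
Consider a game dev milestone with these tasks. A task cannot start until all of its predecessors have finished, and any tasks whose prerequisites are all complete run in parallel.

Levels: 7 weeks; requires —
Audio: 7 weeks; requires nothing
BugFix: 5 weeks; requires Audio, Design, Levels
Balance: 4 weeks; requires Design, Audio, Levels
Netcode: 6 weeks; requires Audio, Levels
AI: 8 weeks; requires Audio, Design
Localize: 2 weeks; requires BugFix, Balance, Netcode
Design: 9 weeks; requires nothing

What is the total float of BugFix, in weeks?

The longest chain is Design→AI = 9+8 = 17; overall finish 17 weeks.
The longest chain containing BugFix totals 16 weeks.
So BugFix can slip 15 − 14 = 1 week.

1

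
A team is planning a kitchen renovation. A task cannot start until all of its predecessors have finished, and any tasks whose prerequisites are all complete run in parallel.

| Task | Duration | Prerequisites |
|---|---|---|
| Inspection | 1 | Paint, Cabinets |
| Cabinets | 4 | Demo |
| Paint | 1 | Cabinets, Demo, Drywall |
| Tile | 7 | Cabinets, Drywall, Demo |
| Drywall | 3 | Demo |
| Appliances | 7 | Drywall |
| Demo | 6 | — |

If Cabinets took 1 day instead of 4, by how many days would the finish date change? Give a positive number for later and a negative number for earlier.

Critical path before the change: Demo→Cabinets→Tile = 6+4+7 = 17 giving 17 days.
Since Cabinets is critical, the -3 change carries straight to that chain (now 14 days).
The binding chain switches to Demo→Drywall→Tile = 6+3+7 = 16; finish 16 days.
Change in finish: 16 − 17 = -1 days.

-1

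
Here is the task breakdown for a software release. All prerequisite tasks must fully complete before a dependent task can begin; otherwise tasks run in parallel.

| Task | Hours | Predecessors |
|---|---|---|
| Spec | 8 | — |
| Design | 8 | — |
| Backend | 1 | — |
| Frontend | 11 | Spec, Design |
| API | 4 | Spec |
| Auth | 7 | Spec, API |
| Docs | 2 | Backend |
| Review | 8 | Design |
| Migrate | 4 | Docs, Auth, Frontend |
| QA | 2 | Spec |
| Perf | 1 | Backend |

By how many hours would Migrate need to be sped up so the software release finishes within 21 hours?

2

Current finish: 23 hours; target: 21.
Migrate is on every critical path, so each hour cut from Migrate cuts the finish by one (this holds down to a finish of 20).
Need 23 − 21 = 2 hours off Migrate → Migrate becomes 2 hours, finish becomes 21.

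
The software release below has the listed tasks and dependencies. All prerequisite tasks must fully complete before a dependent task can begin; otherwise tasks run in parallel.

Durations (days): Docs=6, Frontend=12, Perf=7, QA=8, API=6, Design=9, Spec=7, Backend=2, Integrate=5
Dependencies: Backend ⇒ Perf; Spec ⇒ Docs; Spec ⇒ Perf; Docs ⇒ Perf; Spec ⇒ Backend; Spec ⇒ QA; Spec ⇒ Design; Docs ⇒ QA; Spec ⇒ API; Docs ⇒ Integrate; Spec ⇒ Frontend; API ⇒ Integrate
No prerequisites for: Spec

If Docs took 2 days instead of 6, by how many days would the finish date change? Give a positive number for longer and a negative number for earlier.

-2

The binding path is Spec→Docs→QA = 7+6+8 = 21; finish at 21 days.
Since Docs is critical, the -4 change carries straight to that chain (now 17 days).
Now Spec→Frontend = 7+12 = 19 is longest, so the finish becomes 19 days.
Change in finish: 19 − 21 = -2 days.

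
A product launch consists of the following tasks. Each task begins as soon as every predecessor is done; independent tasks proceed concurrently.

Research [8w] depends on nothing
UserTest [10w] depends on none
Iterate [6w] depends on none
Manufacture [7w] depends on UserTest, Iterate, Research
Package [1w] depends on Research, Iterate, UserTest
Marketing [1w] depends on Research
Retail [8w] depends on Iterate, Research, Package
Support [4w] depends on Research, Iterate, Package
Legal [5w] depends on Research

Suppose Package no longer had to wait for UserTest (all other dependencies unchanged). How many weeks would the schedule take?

17

With the dependency in place, UserTest→Package→Retail = 10+1+8 = 19 sets the finish at 19 weeks.
Without UserTest→Package, Package's earliest start moves from 10 to 8.
New critical path: Research→Package→Retail = 8+1+8 = 17 ⇒ 17 weeks.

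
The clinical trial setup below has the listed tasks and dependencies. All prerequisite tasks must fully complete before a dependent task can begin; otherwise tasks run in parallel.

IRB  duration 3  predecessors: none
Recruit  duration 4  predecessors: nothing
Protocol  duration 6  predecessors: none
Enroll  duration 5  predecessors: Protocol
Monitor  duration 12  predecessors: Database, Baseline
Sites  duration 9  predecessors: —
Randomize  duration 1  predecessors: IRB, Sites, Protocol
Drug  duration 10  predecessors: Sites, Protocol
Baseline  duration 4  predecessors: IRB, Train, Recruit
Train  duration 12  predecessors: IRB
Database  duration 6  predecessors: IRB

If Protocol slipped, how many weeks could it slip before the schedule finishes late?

Critical path: IRB→Train→Baseline→Monitor = 3+12+4+12 = 31, so the finish is 31 weeks.
The longest chain containing Protocol totals 16 weeks.
Slack of Protocol = 15 − 0 = 15 weeks.

15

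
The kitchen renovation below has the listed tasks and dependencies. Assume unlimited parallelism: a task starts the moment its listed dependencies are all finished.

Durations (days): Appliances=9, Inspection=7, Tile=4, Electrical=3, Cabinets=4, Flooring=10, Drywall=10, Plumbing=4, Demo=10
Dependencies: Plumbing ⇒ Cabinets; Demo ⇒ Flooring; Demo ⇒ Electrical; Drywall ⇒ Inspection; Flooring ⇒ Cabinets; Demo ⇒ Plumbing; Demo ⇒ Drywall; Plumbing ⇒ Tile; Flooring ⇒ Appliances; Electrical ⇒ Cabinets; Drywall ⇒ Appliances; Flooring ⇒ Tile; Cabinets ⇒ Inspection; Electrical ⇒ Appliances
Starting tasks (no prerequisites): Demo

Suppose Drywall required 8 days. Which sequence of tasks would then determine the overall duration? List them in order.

Actual critical path: Demo→Flooring→Cabinets→Inspection = 10+10+4+7 = 31 ⇒ 31 days.
Drywall has 2 days of float (longest path through it is 29).
No other chain overtakes it, so the finish is 31 days.

Demo, Flooring, Cabinets, Inspection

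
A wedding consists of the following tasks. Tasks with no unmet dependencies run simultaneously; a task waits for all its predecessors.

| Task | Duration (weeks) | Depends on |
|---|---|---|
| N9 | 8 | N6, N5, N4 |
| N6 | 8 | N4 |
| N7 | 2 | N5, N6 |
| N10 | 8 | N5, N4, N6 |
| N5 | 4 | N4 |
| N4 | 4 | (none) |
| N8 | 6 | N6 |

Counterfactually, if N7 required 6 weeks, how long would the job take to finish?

The binding path is N4→N6→N9 = 4+8+8 = 20; finish at 20 weeks.
N7 has 6 weeks of float (longest path through it is 14).
That remains the longest chain; total 20 weeks.

20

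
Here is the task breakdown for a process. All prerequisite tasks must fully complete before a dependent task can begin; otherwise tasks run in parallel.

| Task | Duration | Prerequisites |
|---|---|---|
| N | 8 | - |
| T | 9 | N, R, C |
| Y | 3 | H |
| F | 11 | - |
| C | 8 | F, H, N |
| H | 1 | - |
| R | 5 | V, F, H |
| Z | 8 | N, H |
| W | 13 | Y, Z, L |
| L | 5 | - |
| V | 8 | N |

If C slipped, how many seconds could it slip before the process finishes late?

The longest chain is N→V→R→T = 8+8+5+9 = 30; overall finish 30 seconds.
C finishes as early as 19 and must finish by 21.
Slack of C = 13 − 11 = 2 seconds.

2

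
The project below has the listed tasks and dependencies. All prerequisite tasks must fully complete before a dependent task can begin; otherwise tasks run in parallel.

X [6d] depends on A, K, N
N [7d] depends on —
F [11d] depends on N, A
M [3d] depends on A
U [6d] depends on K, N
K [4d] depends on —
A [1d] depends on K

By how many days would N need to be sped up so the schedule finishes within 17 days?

Current finish: 18 days; target: 17.
N is on every critical path, so each day cut from N cuts the finish by one (this holds down to a finish of 16).
Need 18 − 17 = 1 day off N → N becomes 6 days, finish becomes 17.

1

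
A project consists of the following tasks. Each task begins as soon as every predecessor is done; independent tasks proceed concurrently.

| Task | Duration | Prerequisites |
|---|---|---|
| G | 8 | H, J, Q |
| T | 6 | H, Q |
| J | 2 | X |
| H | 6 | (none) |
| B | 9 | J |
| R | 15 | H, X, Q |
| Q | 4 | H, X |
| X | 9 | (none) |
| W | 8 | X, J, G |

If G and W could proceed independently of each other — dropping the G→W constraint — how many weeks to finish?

With the dependency in place, X→Q→G→W = 9+4+8+8 = 29 sets the finish at 29 weeks.
Without G→W, W's earliest start moves from 21 to 11.
After: X→Q→R = 9+4+15 = 28 → 28 weeks.

28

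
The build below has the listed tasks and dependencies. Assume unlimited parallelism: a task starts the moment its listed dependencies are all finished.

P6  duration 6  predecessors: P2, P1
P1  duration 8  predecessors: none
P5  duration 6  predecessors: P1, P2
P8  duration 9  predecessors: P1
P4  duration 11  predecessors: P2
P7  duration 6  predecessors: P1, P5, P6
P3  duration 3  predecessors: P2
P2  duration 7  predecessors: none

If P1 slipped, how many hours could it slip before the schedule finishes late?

The longest chain is P1→P5→P7 = 8+6+6 = 20; overall finish 20 hours.
The longest chain containing P1 totals 20 hours.
Slack of P1 = 0 − 0 = 0 hours.

0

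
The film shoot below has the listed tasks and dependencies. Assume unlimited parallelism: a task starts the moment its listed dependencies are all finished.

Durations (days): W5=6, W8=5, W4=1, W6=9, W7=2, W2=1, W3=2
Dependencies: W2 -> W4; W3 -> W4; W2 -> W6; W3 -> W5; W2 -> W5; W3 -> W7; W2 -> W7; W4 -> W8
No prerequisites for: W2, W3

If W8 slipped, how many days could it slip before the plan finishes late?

2

W2→W6 = 1+9 = 10 sets the makespan at 10 days.
The longest chain containing W8 totals 8 days.
So W8 can slip 10 − 8 = 2 days.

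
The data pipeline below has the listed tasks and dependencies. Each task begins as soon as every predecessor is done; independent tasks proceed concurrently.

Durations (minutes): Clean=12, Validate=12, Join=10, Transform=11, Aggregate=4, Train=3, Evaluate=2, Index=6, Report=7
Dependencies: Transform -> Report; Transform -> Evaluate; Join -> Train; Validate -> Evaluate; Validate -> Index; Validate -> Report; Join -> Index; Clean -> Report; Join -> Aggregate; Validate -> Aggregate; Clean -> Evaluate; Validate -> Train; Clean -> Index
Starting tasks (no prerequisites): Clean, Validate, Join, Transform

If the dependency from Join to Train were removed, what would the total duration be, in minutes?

19

Before: longest chain Clean→Report = 12+7 = 19, finish 19.
Dropping Join→Train doesn't change Train's earliest start (12); another predecessor still binds.
After: Clean→Report = 12+7 = 19 → 19 minutes.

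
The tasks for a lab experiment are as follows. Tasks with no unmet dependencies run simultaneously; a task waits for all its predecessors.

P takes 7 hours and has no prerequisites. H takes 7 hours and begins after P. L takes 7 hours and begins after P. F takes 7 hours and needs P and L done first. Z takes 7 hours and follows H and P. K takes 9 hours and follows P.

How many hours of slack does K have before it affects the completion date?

5

The longest chain is P→H→Z = 7+7+7 = 21; overall finish 21 hours.
The longest chain containing K totals 16 hours.
So K can slip 21 − 16 = 5 hours.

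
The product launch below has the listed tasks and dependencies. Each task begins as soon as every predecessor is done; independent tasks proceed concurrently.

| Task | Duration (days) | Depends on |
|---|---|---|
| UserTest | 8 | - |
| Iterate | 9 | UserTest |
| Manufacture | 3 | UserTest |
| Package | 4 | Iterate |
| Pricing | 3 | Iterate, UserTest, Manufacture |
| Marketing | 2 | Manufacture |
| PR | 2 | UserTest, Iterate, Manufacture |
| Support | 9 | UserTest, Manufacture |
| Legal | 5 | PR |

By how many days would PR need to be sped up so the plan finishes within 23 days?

Current finish: 24 days; target: 23.
PR is on every critical path, so each day cut from PR cuts the finish by one (this holds down to a finish of 23).
Need 24 − 23 = 1 day off PR → PR becomes 1 day, finish becomes 23.

1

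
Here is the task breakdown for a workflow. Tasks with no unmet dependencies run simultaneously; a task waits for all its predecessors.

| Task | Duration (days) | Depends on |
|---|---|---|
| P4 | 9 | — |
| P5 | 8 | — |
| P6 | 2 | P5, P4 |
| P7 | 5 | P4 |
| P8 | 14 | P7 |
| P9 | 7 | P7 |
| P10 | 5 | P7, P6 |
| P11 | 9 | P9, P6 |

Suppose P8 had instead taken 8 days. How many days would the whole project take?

30

As given, the longest chain is P4→P7→P9→P11 = 9+5+7+9 = 30, so the finish is 30 days.
P8 is off the critical path — its longest chain is 28 days, giving 2 of slack.
No other chain overtakes it, so the finish is 30 days.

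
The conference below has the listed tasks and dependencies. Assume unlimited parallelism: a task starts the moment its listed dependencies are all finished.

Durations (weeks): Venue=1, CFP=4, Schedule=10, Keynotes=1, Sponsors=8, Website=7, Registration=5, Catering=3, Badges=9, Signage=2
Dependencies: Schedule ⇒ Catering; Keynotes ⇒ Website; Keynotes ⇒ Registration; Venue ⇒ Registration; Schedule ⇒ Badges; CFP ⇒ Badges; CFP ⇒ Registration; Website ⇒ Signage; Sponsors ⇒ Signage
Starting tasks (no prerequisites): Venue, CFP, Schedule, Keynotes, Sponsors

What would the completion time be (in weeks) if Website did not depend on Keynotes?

Original critical path: Schedule→Badges = 10+9 = 19 ⇒ 19 weeks.
Without Keynotes→Website, Website's earliest start moves from 1 to 0.
The longest chain is now Schedule→Badges = 10+9 = 19, so the project takes 19 weeks.

19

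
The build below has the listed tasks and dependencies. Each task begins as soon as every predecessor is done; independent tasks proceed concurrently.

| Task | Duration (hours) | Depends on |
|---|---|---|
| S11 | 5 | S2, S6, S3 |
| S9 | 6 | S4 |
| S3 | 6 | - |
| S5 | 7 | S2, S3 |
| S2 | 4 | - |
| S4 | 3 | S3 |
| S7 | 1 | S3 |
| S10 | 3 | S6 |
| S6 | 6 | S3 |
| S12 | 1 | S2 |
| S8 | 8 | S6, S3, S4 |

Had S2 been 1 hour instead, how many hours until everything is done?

20

The binding path is S3→S6→S8 = 6+6+8 = 20; finish at 20 hours.
S2 has 9 hours of float (longest path through it is 11).
The critical path is still S3→S6→S8; finish is now 20 hours.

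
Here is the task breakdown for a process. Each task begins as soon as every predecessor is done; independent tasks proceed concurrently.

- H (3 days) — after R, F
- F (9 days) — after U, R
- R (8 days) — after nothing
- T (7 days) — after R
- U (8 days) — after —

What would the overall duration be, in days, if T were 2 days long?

The binding path is U→F→H = 8+9+3 = 20; finish at 20 days.
T is off the critical path — its longest chain is 15 days, giving 5 of slack.
That remains the longest chain; total 20 days.

20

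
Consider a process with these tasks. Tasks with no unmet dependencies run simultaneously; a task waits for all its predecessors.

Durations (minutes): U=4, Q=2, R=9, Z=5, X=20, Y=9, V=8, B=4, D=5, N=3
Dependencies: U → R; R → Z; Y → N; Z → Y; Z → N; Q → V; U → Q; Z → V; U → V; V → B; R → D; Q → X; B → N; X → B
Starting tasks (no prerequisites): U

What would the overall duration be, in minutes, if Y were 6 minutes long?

33

Actual critical path: U→Q→X→B→N = 4+2+20+4+3 = 33 ⇒ 33 minutes.
Y is off the critical path — its longest chain is 30 minutes, giving 3 of slack.
That remains the longest chain; total 33 minutes.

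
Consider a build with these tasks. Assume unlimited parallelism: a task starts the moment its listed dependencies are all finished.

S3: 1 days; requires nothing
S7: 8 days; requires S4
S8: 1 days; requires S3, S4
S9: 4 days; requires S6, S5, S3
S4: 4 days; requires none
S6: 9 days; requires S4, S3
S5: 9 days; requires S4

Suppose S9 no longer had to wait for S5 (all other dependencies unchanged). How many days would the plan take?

17

With the dependency in place, S4→S5→S9 = 4+9+4 = 17 sets the finish at 17 days.
Dropping S5→S9 doesn't change S9's earliest start (13); another predecessor still binds.
New critical path: S4→S6→S9 = 4+9+4 = 17 ⇒ 17 days.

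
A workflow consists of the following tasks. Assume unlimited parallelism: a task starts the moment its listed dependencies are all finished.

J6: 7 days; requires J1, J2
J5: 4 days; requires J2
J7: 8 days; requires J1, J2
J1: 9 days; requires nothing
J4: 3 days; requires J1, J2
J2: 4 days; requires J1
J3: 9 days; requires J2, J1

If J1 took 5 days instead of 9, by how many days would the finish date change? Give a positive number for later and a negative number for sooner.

Baseline: J1→J2→J3 = 9+4+9 = 22 → 22 days.
Since J1 is critical, the -4 change carries straight to that chain (now 18 days).
The critical path is still J1→J2→J3; finish is now 18 days.
Change in finish: 18 − 22 = -4 days.

-4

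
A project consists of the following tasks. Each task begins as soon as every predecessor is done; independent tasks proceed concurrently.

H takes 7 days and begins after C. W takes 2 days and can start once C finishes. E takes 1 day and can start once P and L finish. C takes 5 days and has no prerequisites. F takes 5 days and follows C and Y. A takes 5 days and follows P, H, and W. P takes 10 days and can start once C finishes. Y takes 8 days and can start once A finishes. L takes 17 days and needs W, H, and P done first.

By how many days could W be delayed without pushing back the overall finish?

8

C→P→L→E = 5+10+17+1 = 33 sets the makespan at 33 days.
The longest chain containing W totals 25 days.
Float = 33 − 25 = 8.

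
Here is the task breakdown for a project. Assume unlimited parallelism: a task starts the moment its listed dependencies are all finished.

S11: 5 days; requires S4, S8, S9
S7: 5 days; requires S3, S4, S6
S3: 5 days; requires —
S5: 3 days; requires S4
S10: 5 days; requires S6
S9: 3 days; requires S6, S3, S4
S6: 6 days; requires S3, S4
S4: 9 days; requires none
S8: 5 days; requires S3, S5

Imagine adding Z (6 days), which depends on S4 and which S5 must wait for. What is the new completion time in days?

28

Originally the project takes 23 days.
With Z inserted, S5 now waits for max(S4, Z).
New critical path: S4→Z→S5→S8→S11 = 9+6+3+5+5 = 28 ⇒ 28 days.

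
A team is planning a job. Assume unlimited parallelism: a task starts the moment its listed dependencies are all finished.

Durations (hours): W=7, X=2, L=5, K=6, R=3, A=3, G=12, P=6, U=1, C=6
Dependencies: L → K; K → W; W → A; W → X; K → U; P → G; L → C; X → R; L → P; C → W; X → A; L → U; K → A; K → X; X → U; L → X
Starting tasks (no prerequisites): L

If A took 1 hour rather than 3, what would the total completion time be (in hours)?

Baseline: L→K→W→X→A = 5+6+7+2+3 = 23 → 23 hours.
Since A is critical, the -2 change carries straight to that chain (now 21 hours).
New critical path: L→K→W→X→R = 5+6+7+2+3 = 23 ⇒ 23 hours.

23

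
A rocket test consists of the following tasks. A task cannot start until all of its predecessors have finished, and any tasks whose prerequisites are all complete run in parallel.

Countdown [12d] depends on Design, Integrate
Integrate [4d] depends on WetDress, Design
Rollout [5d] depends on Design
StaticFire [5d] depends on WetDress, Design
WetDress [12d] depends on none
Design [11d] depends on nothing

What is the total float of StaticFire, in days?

Critical path: WetDress→Integrate→Countdown = 12+4+12 = 28, so the finish is 28 days.
StaticFire finishes as early as 17 and must finish by 28.
Float = 28 − 17 = 11.

11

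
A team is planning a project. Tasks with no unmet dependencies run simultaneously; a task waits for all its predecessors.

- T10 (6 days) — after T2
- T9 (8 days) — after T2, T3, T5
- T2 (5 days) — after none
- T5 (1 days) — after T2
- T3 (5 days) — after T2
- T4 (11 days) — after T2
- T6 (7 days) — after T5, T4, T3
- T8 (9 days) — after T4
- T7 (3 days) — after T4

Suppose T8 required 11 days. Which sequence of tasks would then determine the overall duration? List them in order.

T2, T4, T8

As given, the longest chain is T2→T4→T8 = 5+11+9 = 25, so the finish is 25 days.
T8 is on the critical path; changing it to 11 makes that path 27 days.
The critical path is still T2→T4→T8; finish is now 27 days.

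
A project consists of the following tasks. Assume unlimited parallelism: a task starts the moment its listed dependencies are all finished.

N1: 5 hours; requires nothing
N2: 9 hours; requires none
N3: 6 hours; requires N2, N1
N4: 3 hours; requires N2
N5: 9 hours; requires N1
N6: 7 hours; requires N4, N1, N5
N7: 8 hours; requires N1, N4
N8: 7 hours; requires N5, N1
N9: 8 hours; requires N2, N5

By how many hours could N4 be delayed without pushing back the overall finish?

N1→N5→N9 = 5+9+8 = 22 sets the makespan at 22 hours.
The longest chain containing N4 totals 20 hours.
So N4 can slip 14 − 12 = 2 hours.

2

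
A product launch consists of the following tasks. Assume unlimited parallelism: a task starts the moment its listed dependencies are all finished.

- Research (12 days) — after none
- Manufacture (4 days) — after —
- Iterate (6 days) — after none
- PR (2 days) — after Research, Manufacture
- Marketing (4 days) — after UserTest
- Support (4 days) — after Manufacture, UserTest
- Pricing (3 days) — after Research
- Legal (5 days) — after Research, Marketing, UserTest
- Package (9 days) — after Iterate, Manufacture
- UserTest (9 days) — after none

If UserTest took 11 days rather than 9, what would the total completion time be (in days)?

Baseline: UserTest→Marketing→Legal = 9+4+5 = 18 → 18 days.
Since UserTest is critical, the +2 change carries straight to that chain (now 20 days).
The critical path is still UserTest→Marketing→Legal; finish is now 20 days.

20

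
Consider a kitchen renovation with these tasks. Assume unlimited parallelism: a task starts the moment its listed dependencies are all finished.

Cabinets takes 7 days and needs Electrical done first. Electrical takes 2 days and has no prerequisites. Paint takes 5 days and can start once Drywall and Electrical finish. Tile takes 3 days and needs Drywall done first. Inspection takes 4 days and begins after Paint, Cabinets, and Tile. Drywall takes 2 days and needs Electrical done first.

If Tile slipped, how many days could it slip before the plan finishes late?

Critical path: Electrical→Drywall→Paint→Inspection = 2+2+5+4 = 13, so the finish is 13 days.
Longest path through Tile: 11 days (earliest finish 7, latest finish 9).
So Tile can slip 9 − 7 = 2 days.

2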